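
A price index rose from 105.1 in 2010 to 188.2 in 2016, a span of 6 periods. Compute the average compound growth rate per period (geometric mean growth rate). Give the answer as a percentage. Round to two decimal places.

Growth factor = (188.2/105.1)^(1/6) = (1.790676)^(1/6) = 1.101969
Growth rate = 1.101969 − 1 = 0.101969 = 10.1969%

10.20%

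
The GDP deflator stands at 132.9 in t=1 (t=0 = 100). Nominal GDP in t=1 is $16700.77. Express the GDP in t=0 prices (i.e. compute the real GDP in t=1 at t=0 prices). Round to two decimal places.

Real = Nominal ÷ (Index/100) = 16700.77 ÷ (132.9/100)
     = 16700.77 ÷ 1.329 = 12566.4184

12566.42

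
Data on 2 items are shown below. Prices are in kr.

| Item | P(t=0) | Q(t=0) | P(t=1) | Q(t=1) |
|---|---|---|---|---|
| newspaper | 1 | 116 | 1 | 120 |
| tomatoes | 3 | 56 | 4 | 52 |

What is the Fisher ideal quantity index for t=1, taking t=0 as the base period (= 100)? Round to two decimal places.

Laspeyres component (base-period weights):
ΣP(t=0)Q(t=1) = 1×120 + 3×52 = 120 + 156 = 276
ΣP(t=0)Q(t=0) = 1×116 + 3×56 = 116 + 168 = 284
L = 276 / 284 × 100 = 97.1831
Paasche component (current-period weights):
ΣP(t=1)Q(t=1) = 1×120 + 4×52 = 120 + 208 = 328
ΣP(t=1)Q(t=0) = 1×116 + 4×56 = 116 + 224 = 340
P = 328 / 340 × 100 = 96.4706
Fisher = √(L × P) = √(97.1831 × 96.4706) = 96.8262

96.83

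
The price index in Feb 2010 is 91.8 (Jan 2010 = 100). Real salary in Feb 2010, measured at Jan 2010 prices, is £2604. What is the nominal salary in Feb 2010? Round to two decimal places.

Nominal = Real × (Index/100) = 2604 × (91.8/100)
        = 2604 × 0.918 = 2390.4720

2390.47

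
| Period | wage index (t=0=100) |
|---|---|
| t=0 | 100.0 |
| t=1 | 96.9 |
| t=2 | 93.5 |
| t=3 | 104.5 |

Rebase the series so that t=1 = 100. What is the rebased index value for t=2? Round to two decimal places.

Rebased(t=2) = 93.5 / 96.9 × 100 = 96.4912

96.49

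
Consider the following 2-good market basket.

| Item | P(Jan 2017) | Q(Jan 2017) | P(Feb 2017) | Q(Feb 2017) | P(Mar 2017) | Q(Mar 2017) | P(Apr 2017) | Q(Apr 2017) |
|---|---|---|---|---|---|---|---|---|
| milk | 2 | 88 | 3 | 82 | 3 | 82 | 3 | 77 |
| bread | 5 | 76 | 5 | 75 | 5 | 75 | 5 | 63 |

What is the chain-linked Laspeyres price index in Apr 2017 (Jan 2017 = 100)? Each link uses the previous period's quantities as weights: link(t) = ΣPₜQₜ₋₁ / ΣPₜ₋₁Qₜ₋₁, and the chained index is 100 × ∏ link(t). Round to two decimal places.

115.83

Link Jan 2017→Feb 2017:
ΣP(Feb 2017)Q(Jan 2017) = 3×88 + 5×76 = 264 + 380 = 644
ΣP(Jan 2017)Q(Jan 2017) = 2×88 + 5×76 = 176 + 380 = 556
link = 644/556 = 1.158273
Link Feb 2017→Mar 2017:
ΣP(Mar 2017)Q(Feb 2017) = 3×82 + 5×75 = 246 + 375 = 621
ΣP(Feb 2017)Q(Feb 2017) = 3×82 + 5×75 = 246 + 375 = 621
link = 621/621 = 1.000000
Link Mar 2017→Apr 2017:
ΣP(Apr 2017)Q(Mar 2017) = 3×82 + 5×75 = 246 + 375 = 621
ΣP(Mar 2017)Q(Mar 2017) = 3×82 + 5×75 = 246 + 375 = 621
link = 621/621 = 1.000000
Chained index = 100 × 1.158273 × 1.000000 × 1.000000 = 115.8273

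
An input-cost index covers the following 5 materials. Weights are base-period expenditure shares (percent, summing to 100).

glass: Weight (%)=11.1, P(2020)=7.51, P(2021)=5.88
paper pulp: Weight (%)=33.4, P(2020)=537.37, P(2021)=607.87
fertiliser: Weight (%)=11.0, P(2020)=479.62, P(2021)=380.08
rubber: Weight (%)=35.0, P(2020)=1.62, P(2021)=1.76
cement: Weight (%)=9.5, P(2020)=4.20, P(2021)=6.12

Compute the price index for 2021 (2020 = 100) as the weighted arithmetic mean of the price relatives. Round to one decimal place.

107.1

glass: 11.1 × (5.88/7.51) = 11.1 × 0.782956 = 8.6908
paper pulp: 33.4 × (607.87/537.37) = 33.4 × 1.131195 = 37.7819
fertiliser: 11.0 × (380.08/479.62) = 11.0 × 0.792461 = 8.7171
rubber: 35.0 × (1.76/1.62) = 35.0 × 1.086420 = 38.0247
cement: 9.5 × (6.12/4.20) = 9.5 × 1.457143 = 13.8429
Index = Σ wᵢ·(p₁ᵢ/p₀ᵢ) = 8.6908 + 37.7819 + 8.7171 + 38.0247 + 13.8429 = 107.0573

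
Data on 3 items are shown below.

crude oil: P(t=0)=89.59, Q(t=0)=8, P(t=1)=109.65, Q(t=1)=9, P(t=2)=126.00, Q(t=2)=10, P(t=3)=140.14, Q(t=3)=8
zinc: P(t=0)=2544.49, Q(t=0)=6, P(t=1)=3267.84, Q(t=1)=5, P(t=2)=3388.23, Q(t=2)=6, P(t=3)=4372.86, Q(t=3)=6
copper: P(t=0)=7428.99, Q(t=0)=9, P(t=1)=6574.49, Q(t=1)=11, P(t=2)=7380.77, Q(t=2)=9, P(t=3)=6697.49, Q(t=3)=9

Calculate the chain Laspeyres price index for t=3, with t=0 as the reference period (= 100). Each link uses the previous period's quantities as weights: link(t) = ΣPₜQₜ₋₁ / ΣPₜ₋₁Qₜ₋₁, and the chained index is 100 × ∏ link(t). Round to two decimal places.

Link t=0→t=1:
ΣP(t=1)Q(t=0) = 109.65×8 + 3267.84×6 + 6574.49×9 = 877.2 + 19607.04 + 59170.41 = 79654.65
ΣP(t=0)Q(t=0) = 89.59×8 + 2544.49×6 + 7428.99×9 = 716.72 + 15266.94 + 66860.91 = 82844.57
link = 79654.65/82844.57 = 0.961495
Link t=1→t=2:
ΣP(t=2)Q(t=1) = 126.00×9 + 3388.23×5 + 7380.77×11 = 1134 + 16941.15 + 81188.47 = 99263.62
ΣP(t=1)Q(t=1) = 109.65×9 + 3267.84×5 + 6574.49×11 = 986.85 + 16339.2 + 72319.39 = 89645.44
link = 99263.62/89645.44 = 1.107291
Link t=2→t=3:
ΣP(t=3)Q(t=2) = 140.14×10 + 4372.86×6 + 6697.49×9 = 1401.4 + 26237.16 + 60277.41 = 87915.97
ΣP(t=2)Q(t=2) = 126.00×10 + 3388.23×6 + 7380.77×9 = 1260 + 20329.38 + 66426.93 = 88016.31
link = 87915.97/88016.31 = 0.998860
Chained index = 100 × 0.961495 × 1.107291 × 0.998860 = 106.3442

106.34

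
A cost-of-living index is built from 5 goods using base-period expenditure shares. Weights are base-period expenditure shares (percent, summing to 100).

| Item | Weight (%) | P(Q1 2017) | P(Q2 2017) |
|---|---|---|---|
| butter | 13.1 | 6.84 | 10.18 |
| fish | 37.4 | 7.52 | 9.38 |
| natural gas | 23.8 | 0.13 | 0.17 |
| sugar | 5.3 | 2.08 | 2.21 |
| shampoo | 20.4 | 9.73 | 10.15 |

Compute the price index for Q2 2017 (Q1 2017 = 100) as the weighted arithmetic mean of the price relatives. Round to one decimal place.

butter: 13.1 × (10.18/6.84) = 13.1 × 1.488304 = 19.4968
fish: 37.4 × (9.38/7.52) = 37.4 × 1.247340 = 46.6505
natural gas: 23.8 × (0.17/0.13) = 23.8 × 1.307692 = 31.1231
sugar: 5.3 × (2.21/2.08) = 5.3 × 1.062500 = 5.6312
shampoo: 20.4 × (10.15/9.73) = 20.4 × 1.043165 = 21.2806
Index = Σ wᵢ·(p₁ᵢ/p₀ᵢ) = 19.4968 + 46.6505 + 31.1231 + 5.6312 + 21.2806 = 124.1822

124.2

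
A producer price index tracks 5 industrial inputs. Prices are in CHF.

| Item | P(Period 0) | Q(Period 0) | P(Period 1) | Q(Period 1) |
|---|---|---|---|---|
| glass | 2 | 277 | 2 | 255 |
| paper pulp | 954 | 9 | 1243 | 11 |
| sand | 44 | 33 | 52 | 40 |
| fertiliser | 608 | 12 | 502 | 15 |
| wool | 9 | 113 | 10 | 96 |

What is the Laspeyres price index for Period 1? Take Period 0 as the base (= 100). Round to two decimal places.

109.02

Laspeyres price index uses base-period quantities as weights.
ΣP(Period 1)·Q(Period 0) = 2×277 + 1243×9 + 52×33 + 502×12 + 10×113 = 554 + 11187 + 1716 + 6024 + 1130 = 20611
ΣP(Period 0)·Q(Period 0) = 2×277 + 954×9 + 44×33 + 608×12 + 9×113 = 554 + 8586 + 1452 + 7296 + 1017 = 18905
Index = 20611 / 18905 × 100 = 109.0241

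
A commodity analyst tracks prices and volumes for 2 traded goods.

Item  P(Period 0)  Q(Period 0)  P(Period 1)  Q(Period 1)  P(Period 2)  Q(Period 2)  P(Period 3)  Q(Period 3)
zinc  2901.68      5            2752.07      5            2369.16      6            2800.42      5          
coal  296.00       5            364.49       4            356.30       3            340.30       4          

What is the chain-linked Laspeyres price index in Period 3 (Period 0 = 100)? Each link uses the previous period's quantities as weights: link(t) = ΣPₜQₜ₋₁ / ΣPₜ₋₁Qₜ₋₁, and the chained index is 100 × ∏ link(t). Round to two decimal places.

99.11

Link Period 0→Period 1:
ΣP(Period 1)Q(Period 0) = 2752.07×5 + 364.49×5 = 13760.35 + 1822.45 = 15582.8
ΣP(Period 0)Q(Period 0) = 2901.68×5 + 296.00×5 = 14508.4 + 1480 = 15988.4
link = 15582.8/15988.4 = 0.974632
Link Period 1→Period 2:
ΣP(Period 2)Q(Period 1) = 2369.16×5 + 356.30×4 = 11845.8 + 1425.2 = 13271
ΣP(Period 1)Q(Period 1) = 2752.07×5 + 364.49×4 = 13760.35 + 1457.96 = 15218.31
link = 13271/15218.31 = 0.872042
Link Period 2→Period 3:
ΣP(Period 3)Q(Period 2) = 2800.42×6 + 340.30×3 = 16802.52 + 1020.9 = 17823.42
ΣP(Period 2)Q(Period 2) = 2369.16×6 + 356.30×3 = 14214.96 + 1068.9 = 15283.86
link = 17823.42/15283.86 = 1.166160
Chained index = 100 × 0.974632 × 0.872042 × 1.166160 = 99.1142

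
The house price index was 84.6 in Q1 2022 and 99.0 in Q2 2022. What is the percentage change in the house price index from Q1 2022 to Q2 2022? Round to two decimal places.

Change = (99.0 − 84.6) / 84.6 × 100
       = 14.4 / 84.6 × 100 = 17.0213%

17.02%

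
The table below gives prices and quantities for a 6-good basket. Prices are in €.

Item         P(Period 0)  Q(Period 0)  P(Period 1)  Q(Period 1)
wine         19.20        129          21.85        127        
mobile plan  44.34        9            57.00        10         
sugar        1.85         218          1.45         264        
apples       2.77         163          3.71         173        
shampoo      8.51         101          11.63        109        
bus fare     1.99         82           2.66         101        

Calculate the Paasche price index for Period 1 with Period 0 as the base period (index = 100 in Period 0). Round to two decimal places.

Paasche price index uses current-period quantities as weights.
ΣP(Period 1)·Q(Period 1) = 21.85×127 + 57.00×10 + 1.45×264 + 3.71×173 + 11.63×109 + 2.66×101 = 2774.95 + 570 + 382.8 + 641.83 + 1267.67 + 268.66 = 5905.91
ΣP(Period 0)·Q(Period 1) = 19.20×127 + 44.34×10 + 1.85×264 + 2.77×173 + 8.51×109 + 1.99×101 = 2438.4 + 443.4 + 488.4 + 479.21 + 927.59 + 200.99 = 4977.99
Index = 5905.91 / 4977.99 × 100 = 118.6405

118.64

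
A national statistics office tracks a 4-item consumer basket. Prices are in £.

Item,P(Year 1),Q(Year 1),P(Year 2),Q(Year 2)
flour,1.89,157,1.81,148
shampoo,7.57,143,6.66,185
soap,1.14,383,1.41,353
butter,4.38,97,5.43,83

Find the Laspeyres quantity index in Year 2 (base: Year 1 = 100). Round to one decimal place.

Laspeyres quantity index uses base-period prices as weights.
ΣP(Year 1)·Q(Year 2) = 1.89×148 + 7.57×185 + 1.14×353 + 4.38×83 = 279.72 + 1400.45 + 402.42 + 363.54 = 2446.13
ΣP(Year 1)·Q(Year 1) = 1.89×157 + 7.57×143 + 1.14×383 + 4.38×97 = 296.73 + 1082.51 + 436.62 + 424.86 = 2240.72
Index = 2446.13 / 2240.72 × 100 = 109.1671

109.2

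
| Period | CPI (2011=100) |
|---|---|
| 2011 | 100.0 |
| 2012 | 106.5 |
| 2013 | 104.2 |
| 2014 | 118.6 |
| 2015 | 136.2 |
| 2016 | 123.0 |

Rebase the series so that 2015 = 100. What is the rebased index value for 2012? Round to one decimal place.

78.2

Rebased(2012) = 106.5 / 136.2 × 100 = 78.1938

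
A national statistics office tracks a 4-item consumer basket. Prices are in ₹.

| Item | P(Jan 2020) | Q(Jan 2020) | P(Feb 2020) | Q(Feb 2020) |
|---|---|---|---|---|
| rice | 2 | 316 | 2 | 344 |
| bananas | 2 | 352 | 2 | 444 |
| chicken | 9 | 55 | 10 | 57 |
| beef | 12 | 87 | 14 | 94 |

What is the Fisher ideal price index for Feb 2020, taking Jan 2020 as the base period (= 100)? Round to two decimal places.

107.79

Laspeyres component (base-period weights):
ΣP(Feb 2020)Q(Jan 2020) = 2×316 + 2×352 + 10×55 + 14×87 = 632 + 704 + 550 + 1218 = 3104
ΣP(Jan 2020)Q(Jan 2020) = 2×316 + 2×352 + 9×55 + 12×87 = 632 + 704 + 495 + 1044 = 2875
L = 3104 / 2875 × 100 = 107.9652
Paasche component (current-period weights):
ΣP(Feb 2020)Q(Feb 2020) = 2×344 + 2×444 + 10×57 + 14×94 = 688 + 888 + 570 + 1316 = 3462
ΣP(Jan 2020)Q(Feb 2020) = 2×344 + 2×444 + 9×57 + 12×94 = 688 + 888 + 513 + 1128 = 3217
P = 3462 / 3217 × 100 = 107.6158
Fisher = √(L × P) = √(107.9652 × 107.6158) = 107.7904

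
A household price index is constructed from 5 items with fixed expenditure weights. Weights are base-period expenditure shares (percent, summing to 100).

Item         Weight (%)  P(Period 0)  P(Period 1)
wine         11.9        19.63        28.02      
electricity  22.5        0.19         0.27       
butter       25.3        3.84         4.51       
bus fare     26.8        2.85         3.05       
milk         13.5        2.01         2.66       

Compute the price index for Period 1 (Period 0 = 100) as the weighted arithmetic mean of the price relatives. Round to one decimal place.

wine: 11.9 × (28.02/19.63) = 11.9 × 1.427407 = 16.9861
electricity: 22.5 × (0.27/0.19) = 22.5 × 1.421053 = 31.9737
butter: 25.3 × (4.51/3.84) = 25.3 × 1.174479 = 29.7143
bus fare: 26.8 × (3.05/2.85) = 26.8 × 1.070175 = 28.6807
milk: 13.5 × (2.66/2.01) = 13.5 × 1.323383 = 17.8657
Index = Σ wᵢ·(p₁ᵢ/p₀ᵢ) = 16.9861 + 31.9737 + 29.7143 + 28.6807 + 17.8657 = 125.2205

125.2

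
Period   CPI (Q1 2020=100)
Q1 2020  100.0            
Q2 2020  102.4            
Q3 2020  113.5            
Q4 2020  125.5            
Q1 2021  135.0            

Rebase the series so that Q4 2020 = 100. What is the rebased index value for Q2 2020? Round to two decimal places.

81.59

Rebased(Q2 2020) = 102.4 / 125.5 × 100 = 81.5936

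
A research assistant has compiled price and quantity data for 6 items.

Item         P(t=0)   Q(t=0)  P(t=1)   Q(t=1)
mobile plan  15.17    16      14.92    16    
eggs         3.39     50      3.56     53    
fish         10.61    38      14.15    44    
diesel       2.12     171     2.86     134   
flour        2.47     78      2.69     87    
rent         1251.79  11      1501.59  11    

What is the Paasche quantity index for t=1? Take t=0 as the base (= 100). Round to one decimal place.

Paasche quantity index uses current-period prices as weights.
ΣP(t=1)·Q(t=1) = 14.92×16 + 3.56×53 + 14.15×44 + 2.86×134 + 2.69×87 + 1501.59×11 = 238.72 + 188.68 + 622.6 + 383.24 + 234.03 + 16517.49 = 18184.76
ΣP(t=1)·Q(t=0) = 14.92×16 + 3.56×50 + 14.15×38 + 2.86×171 + 2.69×78 + 1501.59×11 = 238.72 + 178 + 537.7 + 489.06 + 209.82 + 16517.49 = 18170.79
Index = 18184.76 / 18170.79 × 100 = 100.0769

100.1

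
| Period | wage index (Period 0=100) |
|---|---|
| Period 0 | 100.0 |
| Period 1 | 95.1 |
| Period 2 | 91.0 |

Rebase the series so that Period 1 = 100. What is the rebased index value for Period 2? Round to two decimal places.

Rebased(Period 2) = 91.0 / 95.1 × 100 = 95.6887

95.69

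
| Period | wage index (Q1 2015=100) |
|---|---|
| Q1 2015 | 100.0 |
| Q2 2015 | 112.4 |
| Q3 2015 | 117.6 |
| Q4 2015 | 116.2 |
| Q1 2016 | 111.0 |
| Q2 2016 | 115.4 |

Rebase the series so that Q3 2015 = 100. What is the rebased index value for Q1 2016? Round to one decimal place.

Rebased(Q1 2016) = 111.0 / 117.6 × 100 = 94.3878

94.4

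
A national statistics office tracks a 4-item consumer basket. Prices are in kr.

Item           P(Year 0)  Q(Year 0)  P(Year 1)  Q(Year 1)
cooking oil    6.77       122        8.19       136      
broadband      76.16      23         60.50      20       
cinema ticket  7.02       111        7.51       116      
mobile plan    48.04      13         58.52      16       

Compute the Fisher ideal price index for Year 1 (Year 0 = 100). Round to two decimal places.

101.34

Laspeyres component (base-period weights):
ΣP(Year 1)Q(Year 0) = 8.19×122 + 60.50×23 + 7.51×111 + 58.52×13 = 999.18 + 1391.5 + 833.61 + 760.76 = 3985.05
ΣP(Year 0)Q(Year 0) = 6.77×122 + 76.16×23 + 7.02×111 + 48.04×13 = 825.94 + 1751.68 + 779.22 + 624.52 = 3981.36
L = 3985.05 / 3981.36 × 100 = 100.0927
Paasche component (current-period weights):
ΣP(Year 1)Q(Year 1) = 8.19×136 + 60.50×20 + 7.51×116 + 58.52×16 = 1113.84 + 1210 + 871.16 + 936.32 = 4131.32
ΣP(Year 0)Q(Year 1) = 6.77×136 + 76.16×20 + 7.02×116 + 48.04×16 = 920.72 + 1523.2 + 814.32 + 768.64 = 4026.88
P = 4131.32 / 4026.88 × 100 = 102.5936
Fisher = √(L × P) = √(100.0927 × 102.5936) = 101.3354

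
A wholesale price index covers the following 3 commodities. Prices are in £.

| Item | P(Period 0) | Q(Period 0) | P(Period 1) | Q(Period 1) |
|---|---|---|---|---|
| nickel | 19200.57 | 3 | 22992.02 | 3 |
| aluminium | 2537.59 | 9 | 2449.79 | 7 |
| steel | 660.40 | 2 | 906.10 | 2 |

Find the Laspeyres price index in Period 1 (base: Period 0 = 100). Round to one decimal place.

Laspeyres price index uses base-period quantities as weights.
ΣP(Period 1)·Q(Period 0) = 22992.02×3 + 2449.79×9 + 906.10×2 = 68976.06 + 22048.11 + 1812.2 = 92836.37
ΣP(Period 0)·Q(Period 0) = 19200.57×3 + 2537.59×9 + 660.40×2 = 57601.71 + 22838.31 + 1320.8 = 81760.82
Index = 92836.37 / 81760.82 × 100 = 113.5463

113.5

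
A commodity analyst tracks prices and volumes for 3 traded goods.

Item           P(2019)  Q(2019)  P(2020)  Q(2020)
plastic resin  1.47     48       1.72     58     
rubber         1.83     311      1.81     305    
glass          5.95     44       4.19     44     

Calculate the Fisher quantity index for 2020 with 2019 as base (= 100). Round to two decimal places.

Laspeyres component (base-period weights):
ΣP(2019)Q(2020) = 1.47×58 + 1.83×305 + 5.95×44 = 85.26 + 558.15 + 261.8 = 905.21
ΣP(2019)Q(2019) = 1.47×48 + 1.83×311 + 5.95×44 = 70.56 + 569.13 + 261.8 = 901.49
L = 905.21 / 901.49 × 100 = 100.4127
Paasche component (current-period weights):
ΣP(2020)Q(2020) = 1.72×58 + 1.81×305 + 4.19×44 = 99.76 + 552.05 + 184.36 = 836.17
ΣP(2020)Q(2019) = 1.72×48 + 1.81×311 + 4.19×44 = 82.56 + 562.91 + 184.36 = 829.83
P = 836.17 / 829.83 × 100 = 100.7640
Fisher = √(L × P) = √(100.4127 × 100.7640) = 100.5882

100.59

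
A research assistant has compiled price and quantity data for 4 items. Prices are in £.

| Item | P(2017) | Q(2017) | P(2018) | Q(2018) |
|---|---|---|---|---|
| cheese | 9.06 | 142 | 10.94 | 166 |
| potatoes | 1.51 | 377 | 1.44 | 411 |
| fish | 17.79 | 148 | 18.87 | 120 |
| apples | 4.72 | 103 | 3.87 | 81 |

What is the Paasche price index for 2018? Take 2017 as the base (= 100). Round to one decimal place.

107.4

Paasche price index uses current-period quantities as weights.
ΣP(2018)·Q(2018) = 10.94×166 + 1.44×411 + 18.87×120 + 3.87×81 = 1816.04 + 591.84 + 2264.4 + 313.47 = 4985.75
ΣP(2017)·Q(2018) = 9.06×166 + 1.51×411 + 17.79×120 + 4.72×81 = 1503.96 + 620.61 + 2134.8 + 382.32 = 4641.69
Index = 4985.75 / 4641.69 × 100 = 107.4124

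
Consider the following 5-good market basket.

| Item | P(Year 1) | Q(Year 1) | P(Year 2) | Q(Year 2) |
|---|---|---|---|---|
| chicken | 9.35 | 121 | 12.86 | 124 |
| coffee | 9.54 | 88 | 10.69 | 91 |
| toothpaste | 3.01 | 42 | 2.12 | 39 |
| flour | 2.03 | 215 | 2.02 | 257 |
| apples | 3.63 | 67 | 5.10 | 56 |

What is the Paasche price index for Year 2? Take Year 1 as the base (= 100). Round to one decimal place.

Paasche price index uses current-period quantities as weights.
ΣP(Year 2)·Q(Year 2) = 12.86×124 + 10.69×91 + 2.12×39 + 2.02×257 + 5.10×56 = 1594.64 + 972.79 + 82.68 + 519.14 + 285.6 = 3454.85
ΣP(Year 1)·Q(Year 2) = 9.35×124 + 9.54×91 + 3.01×39 + 2.03×257 + 3.63×56 = 1159.4 + 868.14 + 117.39 + 521.71 + 203.28 = 2869.92
Index = 3454.85 / 2869.92 × 100 = 120.3814

120.4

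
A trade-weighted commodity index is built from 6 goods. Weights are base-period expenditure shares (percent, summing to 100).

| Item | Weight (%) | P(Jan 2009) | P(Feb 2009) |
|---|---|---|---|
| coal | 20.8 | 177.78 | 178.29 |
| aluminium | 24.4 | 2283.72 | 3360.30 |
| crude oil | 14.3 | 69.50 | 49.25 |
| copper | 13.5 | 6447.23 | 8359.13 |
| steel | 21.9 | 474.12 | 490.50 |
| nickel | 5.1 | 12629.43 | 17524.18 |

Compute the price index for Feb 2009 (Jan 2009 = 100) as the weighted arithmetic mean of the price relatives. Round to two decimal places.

coal: 20.8 × (178.29/177.78) = 20.8 × 1.002869 = 20.8597
aluminium: 24.4 × (3360.30/2283.72) = 24.4 × 1.471415 = 35.9025
crude oil: 14.3 × (49.25/69.50) = 14.3 × 0.708633 = 10.1335
copper: 13.5 × (8359.13/6447.23) = 13.5 × 1.296546 = 17.5034
steel: 21.9 × (490.50/474.12) = 21.9 × 1.034548 = 22.6566
nickel: 5.1 × (17524.18/12629.43) = 5.1 × 1.387567 = 7.0766
Index = Σ wᵢ·(p₁ᵢ/p₀ᵢ) = 20.8597 + 35.9025 + 10.1335 + 17.5034 + 22.6566 + 7.0766 = 114.1322

114.13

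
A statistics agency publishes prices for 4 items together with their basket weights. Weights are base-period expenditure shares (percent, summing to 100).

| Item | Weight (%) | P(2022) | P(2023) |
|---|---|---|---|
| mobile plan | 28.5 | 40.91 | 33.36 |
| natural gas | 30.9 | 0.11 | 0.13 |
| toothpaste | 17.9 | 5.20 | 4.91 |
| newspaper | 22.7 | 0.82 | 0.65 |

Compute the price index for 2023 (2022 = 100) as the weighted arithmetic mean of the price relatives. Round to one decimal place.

mobile plan: 28.5 × (33.36/40.91) = 28.5 × 0.815449 = 23.2403
natural gas: 30.9 × (0.13/0.11) = 30.9 × 1.181818 = 36.5182
toothpaste: 17.9 × (4.91/5.20) = 17.9 × 0.944231 = 16.9017
newspaper: 22.7 × (0.65/0.82) = 22.7 × 0.792683 = 17.9939
Index = Σ wᵢ·(p₁ᵢ/p₀ᵢ) = 23.2403 + 36.5182 + 16.9017 + 17.9939 = 94.6541

94.7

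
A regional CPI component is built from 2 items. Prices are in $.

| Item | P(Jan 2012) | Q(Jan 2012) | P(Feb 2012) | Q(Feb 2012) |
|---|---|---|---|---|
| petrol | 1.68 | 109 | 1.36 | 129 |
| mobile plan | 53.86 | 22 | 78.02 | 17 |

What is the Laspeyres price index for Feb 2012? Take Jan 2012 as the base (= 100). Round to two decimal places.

Laspeyres price index uses base-period quantities as weights.
ΣP(Feb 2012)·Q(Jan 2012) = 1.36×109 + 78.02×22 = 148.24 + 1716.44 = 1864.68
ΣP(Jan 2012)·Q(Jan 2012) = 1.68×109 + 53.86×22 = 183.12 + 1184.92 = 1368.04
Index = 1864.68 / 1368.04 × 100 = 136.3030

136.30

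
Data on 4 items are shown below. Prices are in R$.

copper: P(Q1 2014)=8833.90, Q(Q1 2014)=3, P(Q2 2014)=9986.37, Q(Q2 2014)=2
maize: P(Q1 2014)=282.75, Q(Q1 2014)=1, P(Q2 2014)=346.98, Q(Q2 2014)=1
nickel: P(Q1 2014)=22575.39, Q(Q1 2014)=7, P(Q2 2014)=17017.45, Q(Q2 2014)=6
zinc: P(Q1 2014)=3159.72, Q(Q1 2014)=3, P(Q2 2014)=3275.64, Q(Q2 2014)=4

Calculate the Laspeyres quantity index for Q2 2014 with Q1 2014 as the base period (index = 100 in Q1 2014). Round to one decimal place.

Laspeyres quantity index uses base-period prices as weights.
ΣP(Q1 2014)·Q(Q2 2014) = 8833.90×2 + 282.75×1 + 22575.39×6 + 3159.72×4 = 17667.8 + 282.75 + 135452.34 + 12638.88 = 166041.77
ΣP(Q1 2014)·Q(Q1 2014) = 8833.90×3 + 282.75×1 + 22575.39×7 + 3159.72×3 = 26501.7 + 282.75 + 158027.73 + 9479.16 = 194291.34
Index = 166041.77 / 194291.34 × 100 = 85.4602

85.5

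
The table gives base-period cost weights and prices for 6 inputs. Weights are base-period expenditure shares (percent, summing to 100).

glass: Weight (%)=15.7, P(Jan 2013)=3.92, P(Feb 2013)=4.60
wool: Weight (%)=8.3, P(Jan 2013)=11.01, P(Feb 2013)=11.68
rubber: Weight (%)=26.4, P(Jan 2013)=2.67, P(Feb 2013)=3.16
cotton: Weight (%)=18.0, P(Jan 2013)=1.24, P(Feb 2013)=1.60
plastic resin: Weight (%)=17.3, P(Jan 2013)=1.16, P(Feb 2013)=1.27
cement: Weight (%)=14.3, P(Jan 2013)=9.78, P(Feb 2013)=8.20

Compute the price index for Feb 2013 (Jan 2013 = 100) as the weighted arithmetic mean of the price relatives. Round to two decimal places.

glass: 15.7 × (4.60/3.92) = 15.7 × 1.173469 = 18.4235
wool: 8.3 × (11.68/11.01) = 8.3 × 1.060854 = 8.8051
rubber: 26.4 × (3.16/2.67) = 26.4 × 1.183521 = 31.2449
cotton: 18.0 × (1.60/1.24) = 18.0 × 1.290323 = 23.2258
plastic resin: 17.3 × (1.27/1.16) = 17.3 × 1.094828 = 18.9405
cement: 14.3 × (8.20/9.78) = 14.3 × 0.838446 = 11.9898
Index = Σ wᵢ·(p₁ᵢ/p₀ᵢ) = 18.4235 + 8.8051 + 31.2449 + 23.2258 + 18.9405 + 11.9898 = 112.6296

112.63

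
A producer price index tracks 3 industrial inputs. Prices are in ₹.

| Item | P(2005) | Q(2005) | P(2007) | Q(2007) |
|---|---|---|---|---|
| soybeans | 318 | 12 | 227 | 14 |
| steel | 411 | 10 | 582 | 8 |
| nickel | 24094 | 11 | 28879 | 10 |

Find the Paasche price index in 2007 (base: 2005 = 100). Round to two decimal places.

119.28

Paasche price index uses current-period quantities as weights.
ΣP(2007)·Q(2007) = 227×14 + 582×8 + 28879×10 = 3178 + 4656 + 288790 = 296624
ΣP(2005)·Q(2007) = 318×14 + 411×8 + 24094×10 = 4452 + 3288 + 240940 = 248680
Index = 296624 / 248680 × 100 = 119.2794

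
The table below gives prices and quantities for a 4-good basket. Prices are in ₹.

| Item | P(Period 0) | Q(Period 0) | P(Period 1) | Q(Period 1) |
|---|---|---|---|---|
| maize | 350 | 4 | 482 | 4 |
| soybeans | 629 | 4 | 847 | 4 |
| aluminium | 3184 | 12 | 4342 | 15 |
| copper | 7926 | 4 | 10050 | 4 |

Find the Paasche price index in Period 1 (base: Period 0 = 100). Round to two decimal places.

132.70

Paasche price index uses current-period quantities as weights.
ΣP(Period 1)·Q(Period 1) = 482×4 + 847×4 + 4342×15 + 10050×4 = 1928 + 3388 + 65130 + 40200 = 110646
ΣP(Period 0)·Q(Period 1) = 350×4 + 629×4 + 3184×15 + 7926×4 = 1400 + 2516 + 47760 + 31704 = 83380
Index = 110646 / 83380 × 100 = 132.7009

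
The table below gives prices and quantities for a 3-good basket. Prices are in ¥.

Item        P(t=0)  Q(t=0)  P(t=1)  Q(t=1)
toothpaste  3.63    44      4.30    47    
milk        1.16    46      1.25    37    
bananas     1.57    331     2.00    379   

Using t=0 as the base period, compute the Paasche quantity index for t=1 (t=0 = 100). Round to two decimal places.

110.75

Paasche quantity index uses current-period prices as weights.
ΣP(t=1)·Q(t=1) = 4.30×47 + 1.25×37 + 2.00×379 = 202.1 + 46.25 + 758 = 1006.35
ΣP(t=1)·Q(t=0) = 4.30×44 + 1.25×46 + 2.00×331 = 189.2 + 57.5 + 662 = 908.7
Index = 1006.35 / 908.7 × 100 = 110.7461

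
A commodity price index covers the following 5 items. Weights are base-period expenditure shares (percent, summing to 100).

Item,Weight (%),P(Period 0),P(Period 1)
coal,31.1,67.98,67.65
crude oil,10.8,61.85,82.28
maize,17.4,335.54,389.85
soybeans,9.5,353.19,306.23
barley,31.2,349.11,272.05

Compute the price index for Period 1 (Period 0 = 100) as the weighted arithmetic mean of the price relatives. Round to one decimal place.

coal: 31.1 × (67.65/67.98) = 31.1 × 0.995146 = 30.9490
crude oil: 10.8 × (82.28/61.85) = 10.8 × 1.330315 = 14.3674
maize: 17.4 × (389.85/335.54) = 17.4 × 1.161858 = 20.2163
soybeans: 9.5 × (306.23/353.19) = 9.5 × 0.867040 = 8.2369
barley: 31.2 × (272.05/349.11) = 31.2 × 0.779267 = 24.3131
Index = Σ wᵢ·(p₁ᵢ/p₀ᵢ) = 30.9490 + 14.3674 + 20.2163 + 8.2369 + 24.3131 = 98.0828

98.1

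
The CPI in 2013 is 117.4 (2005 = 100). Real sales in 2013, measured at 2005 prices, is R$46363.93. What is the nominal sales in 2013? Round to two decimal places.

54431.25

Nominal = Real × (Index/100) = 46363.93 × (117.4/100)
        = 46363.93 × 1.174 = 54431.2538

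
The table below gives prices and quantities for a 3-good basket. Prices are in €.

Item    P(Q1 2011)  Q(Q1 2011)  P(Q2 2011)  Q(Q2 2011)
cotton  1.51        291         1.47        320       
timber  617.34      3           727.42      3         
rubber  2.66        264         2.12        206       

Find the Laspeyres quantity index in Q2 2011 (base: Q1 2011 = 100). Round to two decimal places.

96.31

Laspeyres quantity index uses base-period prices as weights.
ΣP(Q1 2011)·Q(Q2 2011) = 1.51×320 + 617.34×3 + 2.66×206 = 483.2 + 1852.02 + 547.96 = 2883.18
ΣP(Q1 2011)·Q(Q1 2011) = 1.51×291 + 617.34×3 + 2.66×264 = 439.41 + 1852.02 + 702.24 = 2993.67
Index = 2883.18 / 2993.67 × 100 = 96.3092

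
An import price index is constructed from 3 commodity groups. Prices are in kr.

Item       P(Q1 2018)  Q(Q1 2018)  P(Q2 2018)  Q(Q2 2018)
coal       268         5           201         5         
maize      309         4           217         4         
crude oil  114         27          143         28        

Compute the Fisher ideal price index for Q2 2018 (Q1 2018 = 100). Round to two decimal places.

101.65

Laspeyres component (base-period weights):
ΣP(Q2 2018)Q(Q1 2018) = 201×5 + 217×4 + 143×27 = 1005 + 868 + 3861 = 5734
ΣP(Q1 2018)Q(Q1 2018) = 268×5 + 309×4 + 114×27 = 1340 + 1236 + 3078 = 5654
L = 5734 / 5654 × 100 = 101.4149
Paasche component (current-period weights):
ΣP(Q2 2018)Q(Q2 2018) = 201×5 + 217×4 + 143×28 = 1005 + 868 + 4004 = 5877
ΣP(Q1 2018)Q(Q2 2018) = 268×5 + 309×4 + 114×28 = 1340 + 1236 + 3192 = 5768
P = 5877 / 5768 × 100 = 101.8897
Fisher = √(L × P) = √(101.4149 × 101.8897) = 101.6521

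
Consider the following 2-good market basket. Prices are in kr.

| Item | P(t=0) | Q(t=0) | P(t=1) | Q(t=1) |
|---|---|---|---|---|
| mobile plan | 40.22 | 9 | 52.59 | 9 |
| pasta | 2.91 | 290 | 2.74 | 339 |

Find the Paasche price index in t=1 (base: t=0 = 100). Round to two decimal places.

Paasche price index uses current-period quantities as weights.
ΣP(t=1)·Q(t=1) = 52.59×9 + 2.74×339 = 473.31 + 928.86 = 1402.17
ΣP(t=0)·Q(t=1) = 40.22×9 + 2.91×339 = 361.98 + 986.49 = 1348.47
Index = 1402.17 / 1348.47 × 100 = 103.9823

103.98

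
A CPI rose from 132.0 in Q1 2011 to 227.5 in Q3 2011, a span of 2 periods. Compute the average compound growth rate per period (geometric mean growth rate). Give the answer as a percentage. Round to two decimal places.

Growth factor = (227.5/132.0)^(1/2) = (1.723485)^(1/2) = 1.312816
Growth rate = 1.312816 − 1 = 0.312816 = 31.2816%

31.28%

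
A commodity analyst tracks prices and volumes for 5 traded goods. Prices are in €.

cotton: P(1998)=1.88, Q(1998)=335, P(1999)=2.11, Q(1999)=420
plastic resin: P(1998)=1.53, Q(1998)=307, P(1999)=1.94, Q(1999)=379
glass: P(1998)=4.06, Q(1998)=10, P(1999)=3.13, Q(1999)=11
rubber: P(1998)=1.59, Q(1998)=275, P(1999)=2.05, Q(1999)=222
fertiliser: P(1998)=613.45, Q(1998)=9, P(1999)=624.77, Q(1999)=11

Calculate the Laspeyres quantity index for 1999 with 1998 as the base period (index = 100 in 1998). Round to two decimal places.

119.96

Laspeyres quantity index uses base-period prices as weights.
ΣP(1998)·Q(1999) = 1.88×420 + 1.53×379 + 4.06×11 + 1.59×222 + 613.45×11 = 789.6 + 579.87 + 44.66 + 352.98 + 6747.95 = 8515.06
ΣP(1998)·Q(1998) = 1.88×335 + 1.53×307 + 4.06×10 + 1.59×275 + 613.45×9 = 629.8 + 469.71 + 40.6 + 437.25 + 5521.05 = 7098.41
Index = 8515.06 / 7098.41 × 100 = 119.9573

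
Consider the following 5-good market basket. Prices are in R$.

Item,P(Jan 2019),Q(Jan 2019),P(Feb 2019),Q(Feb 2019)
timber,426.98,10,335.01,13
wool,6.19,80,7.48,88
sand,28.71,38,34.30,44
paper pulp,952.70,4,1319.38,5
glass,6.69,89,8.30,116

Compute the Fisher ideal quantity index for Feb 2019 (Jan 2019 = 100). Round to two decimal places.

Laspeyres component (base-period weights):
ΣP(Jan 2019)Q(Feb 2019) = 426.98×13 + 6.19×88 + 28.71×44 + 952.70×5 + 6.69×116 = 5550.74 + 544.72 + 1263.24 + 4763.5 + 776.04 = 12898.24
ΣP(Jan 2019)Q(Jan 2019) = 426.98×10 + 6.19×80 + 28.71×38 + 952.70×4 + 6.69×89 = 4269.8 + 495.2 + 1090.98 + 3810.8 + 595.41 = 10262.19
L = 12898.24 / 10262.19 × 100 = 125.6870
Paasche component (current-period weights):
ΣP(Feb 2019)Q(Feb 2019) = 335.01×13 + 7.48×88 + 34.30×44 + 1319.38×5 + 8.30×116 = 4355.13 + 658.24 + 1509.2 + 6596.9 + 962.8 = 14082.27
ΣP(Feb 2019)Q(Jan 2019) = 335.01×10 + 7.48×80 + 34.30×38 + 1319.38×4 + 8.30×89 = 3350.1 + 598.4 + 1303.4 + 5277.52 + 738.7 = 11268.12
P = 14082.27 / 11268.12 × 100 = 124.9744
Fisher = √(L × P) = √(125.6870 × 124.9744) = 125.3302

125.33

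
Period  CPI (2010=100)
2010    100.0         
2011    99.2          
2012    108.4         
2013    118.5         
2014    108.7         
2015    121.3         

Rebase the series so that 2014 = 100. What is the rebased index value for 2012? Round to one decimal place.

99.7

Rebased(2012) = 108.4 / 108.7 × 100 = 99.7240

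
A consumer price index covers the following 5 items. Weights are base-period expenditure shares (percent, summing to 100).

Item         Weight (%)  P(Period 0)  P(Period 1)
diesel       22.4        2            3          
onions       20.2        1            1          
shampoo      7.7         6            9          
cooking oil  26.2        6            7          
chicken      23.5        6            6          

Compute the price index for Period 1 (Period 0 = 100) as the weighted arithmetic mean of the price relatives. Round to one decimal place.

119.4

diesel: 22.4 × (3/2) = 22.4 × 1.500000 = 33.6000
onions: 20.2 × (1/1) = 20.2 × 1.000000 = 20.2000
shampoo: 7.7 × (9/6) = 7.7 × 1.500000 = 11.5500
cooking oil: 26.2 × (7/6) = 26.2 × 1.166667 = 30.5667
chicken: 23.5 × (6/6) = 23.5 × 1.000000 = 23.5000
Index = Σ wᵢ·(p₁ᵢ/p₀ᵢ) = 33.6000 + 20.2000 + 11.5500 + 30.5667 + 23.5000 = 119.4167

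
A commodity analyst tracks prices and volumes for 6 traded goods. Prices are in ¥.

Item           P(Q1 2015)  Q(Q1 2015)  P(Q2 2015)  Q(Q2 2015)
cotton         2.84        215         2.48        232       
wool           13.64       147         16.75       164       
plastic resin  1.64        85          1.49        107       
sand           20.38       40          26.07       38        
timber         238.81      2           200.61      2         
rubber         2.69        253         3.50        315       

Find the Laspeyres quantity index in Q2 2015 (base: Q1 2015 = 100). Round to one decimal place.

109.4

Laspeyres quantity index uses base-period prices as weights.
ΣP(Q1 2015)·Q(Q2 2015) = 2.84×232 + 13.64×164 + 1.64×107 + 20.38×38 + 238.81×2 + 2.69×315 = 658.88 + 2236.96 + 175.48 + 774.44 + 477.62 + 847.35 = 5170.73
ΣP(Q1 2015)·Q(Q1 2015) = 2.84×215 + 13.64×147 + 1.64×85 + 20.38×40 + 238.81×2 + 2.69×253 = 610.6 + 2005.08 + 139.4 + 815.2 + 477.62 + 680.57 = 4728.47
Index = 5170.73 / 4728.47 × 100 = 109.3531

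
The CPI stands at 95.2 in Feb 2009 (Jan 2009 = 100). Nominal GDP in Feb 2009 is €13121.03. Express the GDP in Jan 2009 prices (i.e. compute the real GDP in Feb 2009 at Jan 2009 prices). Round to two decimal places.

Real = Nominal ÷ (Index/100) = 13121.03 ÷ (95.2/100)
     = 13121.03 ÷ 0.952 = 13782.5945

13782.59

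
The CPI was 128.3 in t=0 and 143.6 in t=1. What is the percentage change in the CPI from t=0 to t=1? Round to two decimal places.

11.93%

Change = (143.6 − 128.3) / 128.3 × 100
       = 15.3 / 128.3 × 100 = 11.9252%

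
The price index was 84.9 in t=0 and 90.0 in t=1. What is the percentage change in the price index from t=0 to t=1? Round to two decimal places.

6.01%

Change = (90.0 − 84.9) / 84.9 × 100
       = 5.1 / 84.9 × 100 = 6.0071%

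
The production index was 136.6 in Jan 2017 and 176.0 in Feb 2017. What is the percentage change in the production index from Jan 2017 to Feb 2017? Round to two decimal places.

28.84%

Change = (176.0 − 136.6) / 136.6 × 100
       = 39.4 / 136.6 × 100 = 28.8433%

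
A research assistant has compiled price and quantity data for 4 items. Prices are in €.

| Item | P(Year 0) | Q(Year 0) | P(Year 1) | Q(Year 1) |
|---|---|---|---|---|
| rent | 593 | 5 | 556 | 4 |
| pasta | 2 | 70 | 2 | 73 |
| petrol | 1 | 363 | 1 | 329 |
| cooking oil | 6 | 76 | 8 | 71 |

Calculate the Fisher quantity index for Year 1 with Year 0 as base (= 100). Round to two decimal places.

83.69

Laspeyres component (base-period weights):
ΣP(Year 0)Q(Year 1) = 593×4 + 2×73 + 1×329 + 6×71 = 2372 + 146 + 329 + 426 = 3273
ΣP(Year 0)Q(Year 0) = 593×5 + 2×70 + 1×363 + 6×76 = 2965 + 140 + 363 + 456 = 3924
L = 3273 / 3924 × 100 = 83.4098
Paasche component (current-period weights):
ΣP(Year 1)Q(Year 1) = 556×4 + 2×73 + 1×329 + 8×71 = 2224 + 146 + 329 + 568 = 3267
ΣP(Year 1)Q(Year 0) = 556×5 + 2×70 + 1×363 + 8×76 = 2780 + 140 + 363 + 608 = 3891
P = 3267 / 3891 × 100 = 83.9630
Fisher = √(L × P) = √(83.4098 × 83.9630) = 83.6859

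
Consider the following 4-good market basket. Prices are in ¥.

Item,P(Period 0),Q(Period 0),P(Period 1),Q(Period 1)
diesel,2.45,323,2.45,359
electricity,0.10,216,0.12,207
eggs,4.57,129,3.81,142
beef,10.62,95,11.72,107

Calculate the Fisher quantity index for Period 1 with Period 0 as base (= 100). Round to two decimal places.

111.41

Laspeyres component (base-period weights):
ΣP(Period 0)Q(Period 1) = 2.45×359 + 0.10×207 + 4.57×142 + 10.62×107 = 879.55 + 20.7 + 648.94 + 1136.34 = 2685.53
ΣP(Period 0)Q(Period 0) = 2.45×323 + 0.10×216 + 4.57×129 + 10.62×95 = 791.35 + 21.6 + 589.53 + 1008.9 = 2411.38
L = 2685.53 / 2411.38 × 100 = 111.3690
Paasche component (current-period weights):
ΣP(Period 1)Q(Period 1) = 2.45×359 + 0.12×207 + 3.81×142 + 11.72×107 = 879.55 + 24.84 + 541.02 + 1254.04 = 2699.45
ΣP(Period 1)Q(Period 0) = 2.45×323 + 0.12×216 + 3.81×129 + 11.72×95 = 791.35 + 25.92 + 491.49 + 1113.4 = 2422.16
P = 2699.45 / 2422.16 × 100 = 111.4480
Fisher = √(L × P) = √(111.3690 × 111.4480) = 111.4085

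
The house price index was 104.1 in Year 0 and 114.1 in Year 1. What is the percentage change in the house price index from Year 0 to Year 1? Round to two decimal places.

9.61%

Change = (114.1 − 104.1) / 104.1 × 100
       = 10.0 / 104.1 × 100 = 9.6061%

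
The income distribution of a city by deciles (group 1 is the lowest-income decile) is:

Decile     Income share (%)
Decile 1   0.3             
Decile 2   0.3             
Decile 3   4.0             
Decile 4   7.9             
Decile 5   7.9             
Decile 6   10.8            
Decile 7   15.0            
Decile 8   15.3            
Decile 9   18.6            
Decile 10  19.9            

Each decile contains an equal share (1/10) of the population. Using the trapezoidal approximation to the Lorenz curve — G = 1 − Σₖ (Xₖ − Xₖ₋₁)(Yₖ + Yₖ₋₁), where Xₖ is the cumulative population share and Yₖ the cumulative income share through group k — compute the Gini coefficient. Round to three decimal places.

Cumulative income shares Yₖ: 0.0030, 0.0060, 0.0460, 0.1250, 0.2040, 0.3120, 0.4620, 0.6150, 0.8010, 1.0000
Σ (Xₖ−Xₖ₋₁)(Yₖ+Yₖ₋₁) = (1/10)(0.0030+0.0000) + (1/10)(0.0060+0.0030) + (1/10)(0.0460+0.0060) + (1/10)(0.1250+0.0460) + (1/10)(0.2040+0.1250) + (1/10)(0.3120+0.2040) + (1/10)(0.4620+0.3120) + (1/10)(0.6150+0.4620) + (1/10)(0.8010+0.6150) + (1/10)(1.0000+0.8010)
  = 0.0003 + 0.0009 + 0.0052 + 0.0171 + 0.0329 + 0.0516 + 0.0774 + 0.1077 + 0.1416 + 0.1801 = 0.6148
G = 1 − 0.6148 = 0.3852

0.385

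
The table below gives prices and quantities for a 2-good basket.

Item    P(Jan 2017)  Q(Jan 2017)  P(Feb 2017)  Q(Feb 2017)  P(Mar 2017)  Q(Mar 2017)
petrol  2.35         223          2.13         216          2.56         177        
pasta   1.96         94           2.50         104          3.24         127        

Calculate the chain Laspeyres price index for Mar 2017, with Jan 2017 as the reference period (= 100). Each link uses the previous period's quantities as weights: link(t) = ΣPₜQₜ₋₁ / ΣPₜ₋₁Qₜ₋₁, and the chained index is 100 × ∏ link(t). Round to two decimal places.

Link Jan 2017→Feb 2017:
ΣP(Feb 2017)Q(Jan 2017) = 2.13×223 + 2.50×94 = 474.99 + 235 = 709.99
ΣP(Jan 2017)Q(Jan 2017) = 2.35×223 + 1.96×94 = 524.05 + 184.24 = 708.29
link = 709.99/708.29 = 1.002400
Link Feb 2017→Mar 2017:
ΣP(Mar 2017)Q(Feb 2017) = 2.56×216 + 3.24×104 = 552.96 + 336.96 = 889.92
ΣP(Feb 2017)Q(Feb 2017) = 2.13×216 + 2.50×104 = 460.08 + 260 = 720.08
link = 889.92/720.08 = 1.235863
Chained index = 100 × 1.002400 × 1.235863 = 123.8829

123.88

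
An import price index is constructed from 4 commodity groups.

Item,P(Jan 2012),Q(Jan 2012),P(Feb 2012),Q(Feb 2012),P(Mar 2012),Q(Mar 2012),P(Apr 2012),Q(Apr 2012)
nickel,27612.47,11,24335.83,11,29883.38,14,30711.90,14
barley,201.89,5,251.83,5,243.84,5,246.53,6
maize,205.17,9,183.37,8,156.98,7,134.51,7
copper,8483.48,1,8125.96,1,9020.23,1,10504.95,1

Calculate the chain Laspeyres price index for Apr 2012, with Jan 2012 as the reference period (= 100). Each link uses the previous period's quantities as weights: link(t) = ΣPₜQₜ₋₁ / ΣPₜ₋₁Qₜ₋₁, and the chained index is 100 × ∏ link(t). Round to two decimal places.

111.30

Link Jan 2012→Feb 2012:
ΣP(Feb 2012)Q(Jan 2012) = 24335.83×11 + 251.83×5 + 183.37×9 + 8125.96×1 = 267694.13 + 1259.15 + 1650.33 + 8125.96 = 278729.57
ΣP(Jan 2012)Q(Jan 2012) = 27612.47×11 + 201.89×5 + 205.17×9 + 8483.48×1 = 303737.17 + 1009.45 + 1846.53 + 8483.48 = 315076.63
link = 278729.57/315076.63 = 0.884641
Link Feb 2012→Mar 2012:
ΣP(Mar 2012)Q(Feb 2012) = 29883.38×11 + 243.84×5 + 156.98×8 + 9020.23×1 = 328717.18 + 1219.2 + 1255.84 + 9020.23 = 340212.45
ΣP(Feb 2012)Q(Feb 2012) = 24335.83×11 + 251.83×5 + 183.37×8 + 8125.96×1 = 267694.13 + 1259.15 + 1466.96 + 8125.96 = 278546.2
link = 340212.45/278546.2 = 1.221386
Link Mar 2012→Apr 2012:
ΣP(Apr 2012)Q(Mar 2012) = 30711.90×14 + 246.53×5 + 134.51×7 + 10504.95×1 = 429966.6 + 1232.65 + 941.57 + 10504.95 = 442645.77
ΣP(Mar 2012)Q(Mar 2012) = 29883.38×14 + 243.84×5 + 156.98×7 + 9020.23×1 = 418367.32 + 1219.2 + 1098.86 + 9020.23 = 429705.61
link = 442645.77/429705.61 = 1.030114
Chained index = 100 × 0.884641 × 1.221386 × 1.030114 = 111.3025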